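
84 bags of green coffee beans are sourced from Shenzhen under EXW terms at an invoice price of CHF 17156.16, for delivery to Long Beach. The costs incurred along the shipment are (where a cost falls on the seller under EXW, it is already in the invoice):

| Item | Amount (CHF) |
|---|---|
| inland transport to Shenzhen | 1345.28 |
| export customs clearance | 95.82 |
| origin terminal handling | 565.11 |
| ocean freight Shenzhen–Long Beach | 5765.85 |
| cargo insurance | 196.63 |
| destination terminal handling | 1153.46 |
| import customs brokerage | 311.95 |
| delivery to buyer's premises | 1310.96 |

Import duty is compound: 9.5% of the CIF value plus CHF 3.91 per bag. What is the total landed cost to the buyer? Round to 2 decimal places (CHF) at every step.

EXW: the seller makes goods available at their premises; the buyer bears all onward costs.
CIF value = EXW price + inland to port + export clearance + origin terminal + freight + insurance = 17156.16 + 1345.28 + 95.82 + 565.11 + 5765.85 + 196.63 = 25124.85
Ad valorem component: 25124.85 × 9.5% = 2386.86
Specific component: 84 × 3.91 = 328.44
Import duty = 2386.86 + 328.44 = 2715.30
Buyer bears: inland to port 1345.28 + export clearance 95.82 + origin terminal 565.11 + freight 5765.85 + insurance 196.63 + destination terminal 1153.46 + brokerage 311.95 + delivery 1310.96 + duty 2715.30 = 13460.36
Landed cost = invoice 17156.16 + 13460.36 = 30616.52

Total landed cost: CHF 30616.52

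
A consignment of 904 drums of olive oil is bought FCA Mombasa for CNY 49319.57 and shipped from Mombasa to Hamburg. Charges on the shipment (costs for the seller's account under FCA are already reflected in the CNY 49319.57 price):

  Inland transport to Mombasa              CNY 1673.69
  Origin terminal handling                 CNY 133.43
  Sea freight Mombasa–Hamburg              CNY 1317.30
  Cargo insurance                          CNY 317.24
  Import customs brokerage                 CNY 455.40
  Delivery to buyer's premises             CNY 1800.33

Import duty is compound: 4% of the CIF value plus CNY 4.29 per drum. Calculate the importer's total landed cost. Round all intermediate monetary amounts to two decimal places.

Total landed cost: CNY 59264.93

FCA: the seller delivers export-cleared goods to the carrier; the buyer bears costs from that point.
Already in the invoice (seller's account under FCA): inland to port — exclude.
CIF value = FCA price + origin terminal + freight + insurance = 49319.57 + 133.43 + 1317.30 + 317.24 = 51087.54
Ad valorem component: 51087.54 × 4% = 2043.50
Specific component: 904 × 4.29 = 3878.16
Import duty = 2043.50 + 3878.16 = 5921.66
Buyer bears: origin terminal 133.43 + freight 1317.30 + insurance 317.24 + brokerage 455.40 + delivery 1800.33 + duty 5921.66 = 9945.36
Landed cost = invoice 49319.57 + 9945.36 = 59264.93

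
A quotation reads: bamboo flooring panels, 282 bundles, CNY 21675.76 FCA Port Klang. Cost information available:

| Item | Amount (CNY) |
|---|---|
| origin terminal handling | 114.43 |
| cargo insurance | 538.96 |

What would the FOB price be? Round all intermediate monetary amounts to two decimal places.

FOB price: CNY 21790.19

Not relevant to the conversion: insurance — on the buyer under both terms; not part of either seller's price.
From FCA to FOB, the seller additionally bears: origin terminal.
FOB price = 21675.76 + 114.43 = 21790.19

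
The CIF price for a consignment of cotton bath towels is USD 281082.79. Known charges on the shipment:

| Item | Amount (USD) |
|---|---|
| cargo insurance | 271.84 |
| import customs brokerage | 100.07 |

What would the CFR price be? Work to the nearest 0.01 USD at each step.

CFR price: USD 280810.95

Not relevant to the conversion: brokerage — on the buyer under both terms; not part of either seller's price.
From CIF to CFR, the seller no longer bears: insurance.
CFR price = 281082.79 − 271.84 = 280810.95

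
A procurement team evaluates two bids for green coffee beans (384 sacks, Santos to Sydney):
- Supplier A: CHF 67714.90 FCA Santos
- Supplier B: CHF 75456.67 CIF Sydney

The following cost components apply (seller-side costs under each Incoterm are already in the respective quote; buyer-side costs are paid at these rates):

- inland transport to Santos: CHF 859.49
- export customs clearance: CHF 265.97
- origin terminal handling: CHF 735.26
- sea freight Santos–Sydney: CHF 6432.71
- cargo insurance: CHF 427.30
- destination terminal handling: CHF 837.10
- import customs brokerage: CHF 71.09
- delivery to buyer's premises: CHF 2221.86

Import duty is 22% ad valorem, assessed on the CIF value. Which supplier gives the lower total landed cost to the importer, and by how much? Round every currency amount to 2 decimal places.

Supplier A (FCA):
CIF value = FCA price + origin terminal + freight + insurance = 67714.90 + 735.26 + 6432.71 + 427.30 = 75310.17
Import duty = 75310.17 × 22% = 16568.24
Buyer bears (A): 735.26 + 6432.71 + 427.30 + 837.10 + 71.09 + 2221.86 = 10725.32
Landed cost (A) = invoice 67714.90 + 10725.32 + duty 16568.24 = 95008.46
Supplier B (CIF):
The CIF price already equals the CIF value: 75456.67
Import duty = 75456.67 × 22% = 16600.47
Buyer bears (B): 837.10 + 71.09 + 2221.86 = 3130.05
Landed cost (B) = invoice 75456.67 + 3130.05 + duty 16600.47 = 95187.19
Difference = |95008.46 − 95187.19| = 178.73

Supplier A is cheaper by CHF 178.73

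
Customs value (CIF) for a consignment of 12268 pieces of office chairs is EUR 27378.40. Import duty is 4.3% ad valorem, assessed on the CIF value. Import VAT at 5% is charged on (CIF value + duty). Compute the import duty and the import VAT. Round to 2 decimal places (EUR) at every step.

Import duty: EUR 1177.27; import VAT: EUR 1427.78

Import duty = 27378.40 × 4.3% = 1177.27
VAT base = CIF + duty = 27378.40 + 1177.27 = 28555.67
Import VAT = 28555.67 × 5% = 1427.78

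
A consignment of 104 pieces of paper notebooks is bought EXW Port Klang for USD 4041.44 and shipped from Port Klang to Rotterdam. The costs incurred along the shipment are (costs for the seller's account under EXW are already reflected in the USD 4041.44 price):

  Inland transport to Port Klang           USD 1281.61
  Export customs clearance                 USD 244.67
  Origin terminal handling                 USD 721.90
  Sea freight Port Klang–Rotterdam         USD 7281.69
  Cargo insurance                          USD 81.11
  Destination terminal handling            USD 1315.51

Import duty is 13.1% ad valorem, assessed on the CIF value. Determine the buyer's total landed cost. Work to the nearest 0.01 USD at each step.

EXW: the seller makes goods available at their premises; the buyer bears all onward costs.
CIF value = EXW price + inland to port + export clearance + origin terminal + freight + insurance = 4041.44 + 1281.61 + 244.67 + 721.90 + 7281.69 + 81.11 = 13652.42
Import duty = 13652.42 × 13.1% = 1788.47
Buyer bears: inland to port 1281.61 + export clearance 244.67 + origin terminal 721.90 + freight 7281.69 + insurance 81.11 + destination terminal 1315.51 + duty 1788.47 = 12714.96
Landed cost = invoice 4041.44 + 12714.96 = 16756.40

Total landed cost: USD 16756.40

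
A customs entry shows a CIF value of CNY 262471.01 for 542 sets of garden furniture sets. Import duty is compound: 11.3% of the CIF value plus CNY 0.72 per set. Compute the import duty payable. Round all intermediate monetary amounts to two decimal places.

Ad valorem component: 262471.01 × 11.3% = 29659.22
Specific component: 542 × 0.72 = 390.24
Import duty = 29659.22 + 390.24 = 30049.46

Import duty: CNY 30049.46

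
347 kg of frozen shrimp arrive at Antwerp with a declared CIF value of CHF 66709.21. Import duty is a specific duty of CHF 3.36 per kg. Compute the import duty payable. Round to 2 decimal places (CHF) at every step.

Import duty = 347 × 3.36 = 1165.92

Import duty: CHF 1165.92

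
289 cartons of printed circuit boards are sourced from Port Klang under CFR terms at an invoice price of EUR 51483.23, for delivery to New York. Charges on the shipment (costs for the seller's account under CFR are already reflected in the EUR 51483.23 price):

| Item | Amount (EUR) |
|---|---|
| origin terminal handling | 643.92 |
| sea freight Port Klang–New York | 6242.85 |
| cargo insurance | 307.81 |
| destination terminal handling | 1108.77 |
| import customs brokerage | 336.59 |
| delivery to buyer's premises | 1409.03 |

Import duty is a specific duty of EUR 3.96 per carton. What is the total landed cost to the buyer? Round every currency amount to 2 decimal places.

Total landed cost: EUR 55789.87

CFR: the seller pays costs through ocean freight to the destination port, but not insurance.
Already in the invoice (seller's account under CFR): origin terminal, freight — exclude.
CIF value = CFR price + insurance = 51483.23 + 307.81 = 51791.04
Import duty = 289 × 3.96 = 1144.44
Buyer bears: insurance 307.81 + destination terminal 1108.77 + brokerage 336.59 + delivery 1409.03 + duty 1144.44 = 4306.64
Landed cost = invoice 51483.23 + 4306.64 = 55789.87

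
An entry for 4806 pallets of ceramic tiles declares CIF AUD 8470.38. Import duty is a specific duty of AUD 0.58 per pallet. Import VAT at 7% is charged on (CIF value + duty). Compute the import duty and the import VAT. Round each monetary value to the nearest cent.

Import duty: AUD 2787.48; import VAT: AUD 788.05

Import duty = 4806 × 0.58 = 2787.48
VAT base = CIF + duty = 8470.38 + 2787.48 = 11257.86
Import VAT = 11257.86 × 7% = 788.05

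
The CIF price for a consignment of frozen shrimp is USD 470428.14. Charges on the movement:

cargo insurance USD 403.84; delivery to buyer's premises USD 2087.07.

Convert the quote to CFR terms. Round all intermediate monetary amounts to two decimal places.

Not relevant to the conversion: delivery — on the buyer under both terms; not part of either seller's price.
From CIF to CFR, the seller no longer bears: insurance.
CFR price = 470428.14 − 403.84 = 470024.30

CFR price: USD 470024.30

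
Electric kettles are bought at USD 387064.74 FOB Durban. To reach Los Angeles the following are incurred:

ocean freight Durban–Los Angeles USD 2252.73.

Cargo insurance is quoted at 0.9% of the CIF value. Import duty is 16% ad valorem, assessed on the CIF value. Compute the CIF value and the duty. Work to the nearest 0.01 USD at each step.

Let C be the CIF value. C = FOB price + freight + 0.9% × C
C − 0.9% × C = 387064.74 + 2252.73
0.991 × C = 389317.47
C = 389317.47 / 0.991 = 392853.15
Insurance premium = 0.9% × 392853.15 = 3535.68
Import duty = 392853.15 × 16% = 62856.50

CIF value: USD 392853.15; import duty: USD 62856.50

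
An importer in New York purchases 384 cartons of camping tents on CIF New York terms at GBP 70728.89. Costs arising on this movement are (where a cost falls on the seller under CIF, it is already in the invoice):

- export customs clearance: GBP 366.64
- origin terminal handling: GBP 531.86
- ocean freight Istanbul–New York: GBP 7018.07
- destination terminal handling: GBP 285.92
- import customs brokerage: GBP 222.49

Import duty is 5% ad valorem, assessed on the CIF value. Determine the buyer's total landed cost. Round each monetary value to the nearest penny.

Total landed cost: GBP 74773.74

CIF: the seller pays costs through ocean freight and marine insurance to the destination port.
Already in the invoice (seller's account under CIF): export clearance, origin terminal, freight — exclude.
The CIF price already equals the CIF value: 70728.89
Import duty = 70728.89 × 5% = 3536.44
Buyer bears: destination terminal 285.92 + brokerage 222.49 + duty 3536.44 = 4044.85
Landed cost = invoice 70728.89 + 4044.85 = 74773.74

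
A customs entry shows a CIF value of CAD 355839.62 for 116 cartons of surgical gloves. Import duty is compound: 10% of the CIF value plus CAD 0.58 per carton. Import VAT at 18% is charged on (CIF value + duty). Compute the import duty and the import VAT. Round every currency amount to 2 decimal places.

Ad valorem component: 355839.62 × 10% = 35583.96
Specific component: 116 × 0.58 = 67.28
Import duty = 35583.96 + 67.28 = 35651.24
VAT base = CIF + duty = 355839.62 + 35651.24 = 391490.86
Import VAT = 391490.86 × 18% = 70468.35

Import duty: CAD 35651.24; import VAT: CAD 70468.35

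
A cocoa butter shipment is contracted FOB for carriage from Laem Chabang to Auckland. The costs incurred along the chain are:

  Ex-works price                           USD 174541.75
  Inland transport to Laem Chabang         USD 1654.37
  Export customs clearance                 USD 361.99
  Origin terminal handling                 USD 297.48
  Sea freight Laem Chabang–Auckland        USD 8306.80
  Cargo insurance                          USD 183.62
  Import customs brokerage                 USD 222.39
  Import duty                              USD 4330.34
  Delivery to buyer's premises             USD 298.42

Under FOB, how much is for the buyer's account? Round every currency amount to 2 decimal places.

Buyer's account: USD 13341.57

FOB: the seller bears costs until goods are on board at the origin port; the buyer bears freight, insurance and all costs thereafter.
Seller's account: goods 174541.75 + inland to port 1654.37 + export clearance 361.99 + origin terminal 297.48 = 176855.59
Buyer's account: freight 8306.80 + insurance 183.62 + brokerage 222.39 + duty 4330.34 + delivery 298.42 = 13341.57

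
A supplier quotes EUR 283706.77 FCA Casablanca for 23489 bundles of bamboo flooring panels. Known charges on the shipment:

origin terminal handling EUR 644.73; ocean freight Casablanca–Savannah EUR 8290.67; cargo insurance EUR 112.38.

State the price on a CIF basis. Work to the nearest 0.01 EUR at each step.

From FCA to CIF, the seller additionally bears: origin terminal, freight, insurance.
CIF price = 283706.77 + 644.73 + 8290.67 + 112.38 = 292754.55

CIF price: EUR 292754.55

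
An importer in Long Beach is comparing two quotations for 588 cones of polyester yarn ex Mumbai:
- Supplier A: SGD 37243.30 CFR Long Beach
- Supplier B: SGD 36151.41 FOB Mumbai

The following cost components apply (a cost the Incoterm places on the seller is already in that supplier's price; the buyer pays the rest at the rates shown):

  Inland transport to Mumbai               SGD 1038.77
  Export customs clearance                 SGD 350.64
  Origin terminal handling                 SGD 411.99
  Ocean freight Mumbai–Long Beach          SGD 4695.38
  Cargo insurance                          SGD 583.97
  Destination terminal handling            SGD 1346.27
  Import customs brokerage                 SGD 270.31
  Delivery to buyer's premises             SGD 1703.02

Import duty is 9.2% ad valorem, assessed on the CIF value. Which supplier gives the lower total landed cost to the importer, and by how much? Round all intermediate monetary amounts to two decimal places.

Supplier A is cheaper by SGD 3935.01

Supplier A (CFR):
CIF value = CFR price + insurance = 37243.30 + 583.97 = 37827.27
Import duty = 37827.27 × 9.2% = 3480.11
Buyer bears (A): 583.97 + 1346.27 + 270.31 + 1703.02 = 3903.57
Landed cost (A) = invoice 37243.30 + 3903.57 + duty 3480.11 = 44626.98
Supplier B (FOB):
CIF value = FOB price + freight + insurance = 36151.41 + 4695.38 + 583.97 = 41430.76
Import duty = 41430.76 × 9.2% = 3811.63
Buyer bears (B): 4695.38 + 583.97 + 1346.27 + 270.31 + 1703.02 = 8598.95
Landed cost (B) = invoice 36151.41 + 8598.95 + duty 3811.63 = 48561.99
Difference = |44626.98 − 48561.99| = 3935.01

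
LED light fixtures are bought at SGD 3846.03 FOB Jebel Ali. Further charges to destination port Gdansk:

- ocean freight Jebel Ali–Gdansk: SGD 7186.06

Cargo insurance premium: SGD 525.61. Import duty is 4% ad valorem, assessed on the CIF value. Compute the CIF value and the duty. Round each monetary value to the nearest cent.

CIF value: SGD 11557.70; import duty: SGD 462.31

CIF = FOB price + freight + insurance
CIF = 3846.03 + 7186.06 + 525.61 = 11557.70
Import duty = 11557.70 × 4% = 462.31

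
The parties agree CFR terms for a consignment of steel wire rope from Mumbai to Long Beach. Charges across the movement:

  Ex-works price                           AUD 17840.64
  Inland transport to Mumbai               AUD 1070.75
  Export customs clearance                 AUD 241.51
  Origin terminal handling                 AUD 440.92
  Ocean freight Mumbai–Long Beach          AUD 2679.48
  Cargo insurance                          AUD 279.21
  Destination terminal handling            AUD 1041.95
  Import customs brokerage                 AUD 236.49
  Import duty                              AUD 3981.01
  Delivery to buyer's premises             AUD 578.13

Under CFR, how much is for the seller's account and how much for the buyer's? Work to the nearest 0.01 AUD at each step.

CFR: the seller pays costs through ocean freight to the destination port, but not insurance.
Seller's account: goods 17840.64 + inland to port 1070.75 + export clearance 241.51 + origin terminal 440.92 + freight 2679.48 = 22273.30
Buyer's account: insurance 279.21 + destination terminal 1041.95 + brokerage 236.49 + duty 3981.01 + delivery 578.13 = 6116.79

Seller: AUD 22273.30; buyer: AUD 6116.79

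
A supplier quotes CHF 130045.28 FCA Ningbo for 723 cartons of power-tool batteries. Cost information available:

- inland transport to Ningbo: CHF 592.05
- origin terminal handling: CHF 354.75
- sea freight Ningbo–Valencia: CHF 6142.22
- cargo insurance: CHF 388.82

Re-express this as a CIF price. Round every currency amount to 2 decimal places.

CIF price: CHF 136931.07

Not relevant to the conversion: inland to port — on the seller under both FCA and CIF; already in the FCA price and stays in the CIF price.
From FCA to CIF, the seller additionally bears: origin terminal, freight, insurance.
CIF price = 130045.28 + 354.75 + 6142.22 + 388.82 = 136931.07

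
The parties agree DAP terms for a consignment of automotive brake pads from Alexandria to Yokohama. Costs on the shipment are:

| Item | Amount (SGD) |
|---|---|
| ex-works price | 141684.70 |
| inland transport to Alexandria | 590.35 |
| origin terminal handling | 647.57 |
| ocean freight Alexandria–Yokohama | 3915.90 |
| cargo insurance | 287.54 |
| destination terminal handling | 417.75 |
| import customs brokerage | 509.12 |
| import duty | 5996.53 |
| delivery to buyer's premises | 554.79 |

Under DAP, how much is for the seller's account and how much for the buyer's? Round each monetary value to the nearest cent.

Seller: SGD 148098.60; buyer: SGD 6505.65

DAP: the seller bears all costs to the named destination except import duty and clearance.
Seller's account: goods 141684.70 + inland to port 590.35 + origin terminal 647.57 + freight 3915.90 + insurance 287.54 + destination terminal 417.75 + delivery 554.79 = 148098.60
Buyer's account: brokerage 509.12 + duty 5996.53 = 6505.65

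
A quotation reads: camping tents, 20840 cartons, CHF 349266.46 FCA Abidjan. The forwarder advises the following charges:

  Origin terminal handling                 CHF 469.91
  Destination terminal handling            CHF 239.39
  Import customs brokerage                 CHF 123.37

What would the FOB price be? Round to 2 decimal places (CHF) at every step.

Not relevant to the conversion: destination terminal, brokerage — on the buyer under both terms; not part of either seller's price.
From FCA to FOB, the seller additionally bears: origin terminal.
FOB price = 349266.46 + 469.91 = 349736.37

FOB price: CHF 349736.37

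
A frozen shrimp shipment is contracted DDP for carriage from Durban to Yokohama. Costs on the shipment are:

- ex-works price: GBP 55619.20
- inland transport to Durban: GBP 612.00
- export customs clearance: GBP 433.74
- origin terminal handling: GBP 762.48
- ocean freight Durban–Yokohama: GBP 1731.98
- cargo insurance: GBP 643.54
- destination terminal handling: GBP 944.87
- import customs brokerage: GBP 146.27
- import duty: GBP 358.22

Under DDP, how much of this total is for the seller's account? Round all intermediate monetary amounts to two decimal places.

Seller's account: GBP 61252.30

DDP: the seller bears all costs including import duty.
Seller's account: goods 55619.20 + inland to port 612.00 + export clearance 433.74 + origin terminal 762.48 + freight 1731.98 + insurance 643.54 + destination terminal 944.87 + brokerage 146.27 + duty 358.22 = 61252.30
Buyer's account: 0.00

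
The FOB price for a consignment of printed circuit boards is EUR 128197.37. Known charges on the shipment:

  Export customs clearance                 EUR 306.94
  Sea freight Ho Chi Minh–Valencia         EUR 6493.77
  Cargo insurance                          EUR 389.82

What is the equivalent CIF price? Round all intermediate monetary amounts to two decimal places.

Not relevant to the conversion: export clearance — on the seller under both FOB and CIF; already in the FOB price and stays in the CIF price.
From FOB to CIF, the seller additionally bears: freight, insurance.
CIF price = 128197.37 + 6493.77 + 389.82 = 135080.96

CIF price: EUR 135080.96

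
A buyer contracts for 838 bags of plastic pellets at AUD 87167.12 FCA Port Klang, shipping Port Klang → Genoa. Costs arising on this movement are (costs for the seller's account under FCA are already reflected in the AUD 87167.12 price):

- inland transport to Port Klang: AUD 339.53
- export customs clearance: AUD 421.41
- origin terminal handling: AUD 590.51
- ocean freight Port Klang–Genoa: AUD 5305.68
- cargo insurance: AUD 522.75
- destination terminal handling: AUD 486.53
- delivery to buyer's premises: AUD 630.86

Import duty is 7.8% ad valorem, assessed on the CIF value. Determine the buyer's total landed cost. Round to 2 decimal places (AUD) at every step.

FCA: the seller delivers export-cleared goods to the carrier; the buyer bears costs from that point.
Already in the invoice (seller's account under FCA): inland to port, export clearance — exclude.
CIF value = FCA price + origin terminal + freight + insurance = 87167.12 + 590.51 + 5305.68 + 522.75 = 93586.06
Import duty = 93586.06 × 7.8% = 7299.71
Buyer bears: origin terminal 590.51 + freight 5305.68 + insurance 522.75 + destination terminal 486.53 + delivery 630.86 + duty 7299.71 = 14836.04
Landed cost = invoice 87167.12 + 14836.04 = 102003.16

Total landed cost: AUD 102003.16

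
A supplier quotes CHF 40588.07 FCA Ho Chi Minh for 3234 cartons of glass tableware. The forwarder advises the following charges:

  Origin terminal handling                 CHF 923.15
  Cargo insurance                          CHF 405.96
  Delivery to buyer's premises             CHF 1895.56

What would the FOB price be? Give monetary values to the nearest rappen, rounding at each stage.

FOB price: CHF 41511.22

Not relevant to the conversion: delivery, insurance — on the buyer under both terms; not part of either seller's price.
From FCA to FOB, the seller additionally bears: origin terminal.
FOB price = 40588.07 + 923.15 = 41511.22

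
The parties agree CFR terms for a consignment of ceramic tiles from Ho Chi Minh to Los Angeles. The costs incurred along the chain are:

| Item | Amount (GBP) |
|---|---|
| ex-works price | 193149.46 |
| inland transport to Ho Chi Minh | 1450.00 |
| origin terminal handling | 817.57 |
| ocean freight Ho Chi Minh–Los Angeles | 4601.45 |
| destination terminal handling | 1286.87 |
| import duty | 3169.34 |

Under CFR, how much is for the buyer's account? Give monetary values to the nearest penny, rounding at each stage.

CFR: the seller pays costs through ocean freight to the destination port, but not insurance.
Seller's account: goods 193149.46 + inland to port 1450.00 + origin terminal 817.57 + freight 4601.45 = 200018.48
Buyer's account: destination terminal 1286.87 + duty 3169.34 = 4456.21

Buyer's account: GBP 4456.21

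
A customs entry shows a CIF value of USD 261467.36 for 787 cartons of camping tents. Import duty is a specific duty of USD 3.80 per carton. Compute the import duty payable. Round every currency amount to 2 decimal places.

Import duty = 787 × 3.80 = 2990.60

Import duty: USD 2990.60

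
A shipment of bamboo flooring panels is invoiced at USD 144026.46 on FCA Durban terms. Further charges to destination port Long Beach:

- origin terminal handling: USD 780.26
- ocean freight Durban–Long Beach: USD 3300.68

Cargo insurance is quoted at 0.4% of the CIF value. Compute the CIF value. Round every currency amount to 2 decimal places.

CIF value: USD 148702.21

Let C be the CIF value. C = FCA price + pre-shipment costs + freight + 0.4% × C
C − 0.4% × C = 144026.46 + 780.26 + 3300.68
0.996 × C = 148107.40
C = 148107.40 / 0.996 = 148702.21
Insurance premium = 0.4% × 148702.21 = 594.81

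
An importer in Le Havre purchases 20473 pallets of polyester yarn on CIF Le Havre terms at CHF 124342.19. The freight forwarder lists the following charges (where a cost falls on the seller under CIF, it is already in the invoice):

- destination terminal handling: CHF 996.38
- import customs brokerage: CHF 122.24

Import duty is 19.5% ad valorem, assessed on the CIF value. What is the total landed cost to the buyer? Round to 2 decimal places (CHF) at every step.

CIF: the seller pays costs through ocean freight and marine insurance to the destination port.
The CIF price already equals the CIF value: 124342.19
Import duty = 124342.19 × 19.5% = 24246.73
Buyer bears: destination terminal 996.38 + brokerage 122.24 + duty 24246.73 = 25365.35
Landed cost = invoice 124342.19 + 25365.35 = 149707.54

Total landed cost: CHF 149707.54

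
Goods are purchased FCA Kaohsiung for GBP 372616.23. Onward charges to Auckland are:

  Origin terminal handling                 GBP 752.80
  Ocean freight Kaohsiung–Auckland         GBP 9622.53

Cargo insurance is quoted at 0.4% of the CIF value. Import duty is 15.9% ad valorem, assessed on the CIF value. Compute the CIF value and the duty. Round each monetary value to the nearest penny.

Let C be the CIF value. C = FCA price + pre-shipment costs + freight + 0.4% × C
C − 0.4% × C = 372616.23 + 752.80 + 9622.53
0.996 × C = 382991.56
C = 382991.56 / 0.996 = 384529.68
Insurance premium = 0.4% × 384529.68 = 1538.12
Import duty = 384529.68 × 15.9% = 61140.22

CIF value: GBP 384529.68; import duty: GBP 61140.22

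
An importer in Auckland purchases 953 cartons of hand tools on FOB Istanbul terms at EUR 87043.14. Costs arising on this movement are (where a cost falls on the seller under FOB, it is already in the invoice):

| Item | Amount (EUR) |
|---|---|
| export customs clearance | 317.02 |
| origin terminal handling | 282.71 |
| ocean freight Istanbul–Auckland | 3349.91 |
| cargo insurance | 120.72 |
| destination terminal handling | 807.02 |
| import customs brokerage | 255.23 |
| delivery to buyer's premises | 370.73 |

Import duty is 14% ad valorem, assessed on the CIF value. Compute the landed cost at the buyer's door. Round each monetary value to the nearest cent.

FOB: the seller bears costs until goods are on board at the origin port; the buyer bears freight, insurance and all costs thereafter.
Already in the invoice (seller's account under FOB): export clearance, origin terminal — exclude.
CIF value = FOB price + freight + insurance = 87043.14 + 3349.91 + 120.72 = 90513.77
Import duty = 90513.77 × 14% = 12671.93
Buyer bears: freight 3349.91 + insurance 120.72 + destination terminal 807.02 + brokerage 255.23 + delivery 370.73 + duty 12671.93 = 17575.54
Landed cost = invoice 87043.14 + 17575.54 = 104618.68

Total landed cost: EUR 104618.68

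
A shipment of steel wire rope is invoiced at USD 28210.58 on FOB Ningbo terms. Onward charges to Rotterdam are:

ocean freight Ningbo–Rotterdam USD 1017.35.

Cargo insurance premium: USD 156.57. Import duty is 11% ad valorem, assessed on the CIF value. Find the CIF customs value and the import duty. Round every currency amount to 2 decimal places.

CIF value: USD 29384.50; import duty: USD 3232.30

CIF = FOB price + freight + insurance
CIF = 28210.58 + 1017.35 + 156.57 = 29384.50
Import duty = 29384.50 × 11% = 3232.30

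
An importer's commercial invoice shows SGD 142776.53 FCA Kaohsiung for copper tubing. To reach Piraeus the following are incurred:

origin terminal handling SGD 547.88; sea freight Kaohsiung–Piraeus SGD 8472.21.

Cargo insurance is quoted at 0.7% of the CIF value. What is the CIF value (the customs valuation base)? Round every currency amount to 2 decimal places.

Let C be the CIF value. C = FCA price + pre-shipment costs + freight + 0.7% × C
C − 0.7% × C = 142776.53 + 547.88 + 8472.21
0.993 × C = 151796.62
C = 151796.62 / 0.993 = 152866.69
Insurance premium = 0.7% × 152866.69 = 1070.07

CIF value: SGD 152866.69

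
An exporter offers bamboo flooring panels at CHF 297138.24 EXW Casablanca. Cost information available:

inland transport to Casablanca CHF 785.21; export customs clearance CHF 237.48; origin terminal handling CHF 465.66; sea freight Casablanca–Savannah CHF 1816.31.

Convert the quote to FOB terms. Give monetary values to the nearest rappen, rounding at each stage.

Not relevant to the conversion: freight — on the buyer under both terms; not part of either seller's price.
From EXW to FOB, the seller additionally bears: inland to port, export clearance, origin terminal.
FOB price = 297138.24 + 785.21 + 237.48 + 465.66 = 298626.59

FOB price: CHF 298626.59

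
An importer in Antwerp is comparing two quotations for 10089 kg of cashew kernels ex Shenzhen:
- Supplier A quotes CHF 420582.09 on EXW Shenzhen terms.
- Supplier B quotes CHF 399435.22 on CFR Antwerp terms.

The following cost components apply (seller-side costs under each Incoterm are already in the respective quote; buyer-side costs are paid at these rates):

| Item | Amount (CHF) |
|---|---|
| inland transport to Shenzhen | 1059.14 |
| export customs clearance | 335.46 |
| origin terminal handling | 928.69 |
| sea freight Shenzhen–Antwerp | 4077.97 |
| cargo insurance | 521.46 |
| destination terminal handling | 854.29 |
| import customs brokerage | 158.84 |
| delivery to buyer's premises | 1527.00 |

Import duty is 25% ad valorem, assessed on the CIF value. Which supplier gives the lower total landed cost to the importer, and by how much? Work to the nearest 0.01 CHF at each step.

Supplier A (EXW):
CIF value = EXW price + inland to port + export clearance + origin terminal + freight + insurance = 420582.09 + 1059.14 + 335.46 + 928.69 + 4077.97 + 521.46 = 427504.81
Import duty = 427504.81 × 25% = 106876.20
Buyer bears (A): 1059.14 + 335.46 + 928.69 + 4077.97 + 521.46 + 854.29 + 158.84 + 1527.00 = 9462.85
Landed cost (A) = invoice 420582.09 + 9462.85 + duty 106876.20 = 536921.14
Supplier B (CFR):
CIF value = CFR price + insurance = 399435.22 + 521.46 = 399956.68
Import duty = 399956.68 × 25% = 99989.17
Buyer bears (B): 521.46 + 854.29 + 158.84 + 1527.00 = 3061.59
Landed cost (B) = invoice 399435.22 + 3061.59 + duty 99989.17 = 502485.98
Difference = |536921.14 − 502485.98| = 34435.16

Supplier B is cheaper by CHF 34435.16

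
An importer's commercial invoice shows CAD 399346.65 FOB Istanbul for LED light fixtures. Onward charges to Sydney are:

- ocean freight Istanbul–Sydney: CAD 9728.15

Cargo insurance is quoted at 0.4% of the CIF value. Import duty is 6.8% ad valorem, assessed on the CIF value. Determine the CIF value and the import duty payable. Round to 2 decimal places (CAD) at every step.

Let C be the CIF value. C = FOB price + freight + 0.4% × C
C − 0.4% × C = 399346.65 + 9728.15
0.996 × C = 409074.80
C = 409074.80 / 0.996 = 410717.67
Insurance premium = 0.4% × 410717.67 = 1642.87
Import duty = 410717.67 × 6.8% = 27928.80

CIF value: CAD 410717.67; import duty: CAD 27928.80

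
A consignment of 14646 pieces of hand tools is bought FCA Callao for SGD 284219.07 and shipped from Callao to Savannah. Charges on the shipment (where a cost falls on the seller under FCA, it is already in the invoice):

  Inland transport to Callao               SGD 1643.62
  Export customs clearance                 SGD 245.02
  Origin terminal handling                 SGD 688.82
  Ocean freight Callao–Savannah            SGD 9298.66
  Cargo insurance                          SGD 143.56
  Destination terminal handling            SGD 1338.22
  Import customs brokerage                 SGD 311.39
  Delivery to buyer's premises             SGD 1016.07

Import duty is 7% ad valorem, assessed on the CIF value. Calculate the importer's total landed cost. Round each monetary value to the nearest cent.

FCA: the seller delivers export-cleared goods to the carrier; the buyer bears costs from that point.
Already in the invoice (seller's account under FCA): inland to port, export clearance — exclude.
CIF value = FCA price + origin terminal + freight + insurance = 284219.07 + 688.82 + 9298.66 + 143.56 = 294350.11
Import duty = 294350.11 × 7% = 20604.51
Buyer bears: origin terminal 688.82 + freight 9298.66 + insurance 143.56 + destination terminal 1338.22 + brokerage 311.39 + delivery 1016.07 + duty 20604.51 = 33401.23
Landed cost = invoice 284219.07 + 33401.23 = 317620.30

Total landed cost: SGD 317620.30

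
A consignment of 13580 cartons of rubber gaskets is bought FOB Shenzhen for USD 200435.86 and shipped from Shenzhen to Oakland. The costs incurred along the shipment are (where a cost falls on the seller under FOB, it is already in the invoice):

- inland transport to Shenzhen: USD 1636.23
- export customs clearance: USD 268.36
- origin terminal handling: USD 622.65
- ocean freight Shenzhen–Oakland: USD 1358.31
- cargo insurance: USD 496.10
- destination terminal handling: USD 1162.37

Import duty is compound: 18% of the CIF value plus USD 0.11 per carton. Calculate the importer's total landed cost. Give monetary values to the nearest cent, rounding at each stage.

FOB: the seller bears costs until goods are on board at the origin port; the buyer bears freight, insurance and all costs thereafter.
Already in the invoice (seller's account under FOB): inland to port, export clearance, origin terminal — exclude.
CIF value = FOB price + freight + insurance = 200435.86 + 1358.31 + 496.10 = 202290.27
Ad valorem component: 202290.27 × 18% = 36412.25
Specific component: 13580 × 0.11 = 1493.80
Import duty = 36412.25 + 1493.80 = 37906.05
Buyer bears: freight 1358.31 + insurance 496.10 + destination terminal 1162.37 + duty 37906.05 = 40922.83
Landed cost = invoice 200435.86 + 40922.83 = 241358.69

Total landed cost: USD 241358.69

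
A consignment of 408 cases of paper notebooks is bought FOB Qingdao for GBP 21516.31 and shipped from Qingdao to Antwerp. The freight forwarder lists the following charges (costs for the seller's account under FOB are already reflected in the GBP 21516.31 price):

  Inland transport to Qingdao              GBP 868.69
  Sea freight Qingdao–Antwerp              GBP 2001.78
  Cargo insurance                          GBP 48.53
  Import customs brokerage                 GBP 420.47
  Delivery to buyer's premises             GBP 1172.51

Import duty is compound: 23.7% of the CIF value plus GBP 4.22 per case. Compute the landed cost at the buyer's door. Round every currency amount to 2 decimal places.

Total landed cost: GBP 32466.65

FOB: the seller bears costs until goods are on board at the origin port; the buyer bears freight, insurance and all costs thereafter.
Already in the invoice (seller's account under FOB): inland to port — exclude.
CIF value = FOB price + freight + insurance = 21516.31 + 2001.78 + 48.53 = 23566.62
Ad valorem component: 23566.62 × 23.7% = 5585.29
Specific component: 408 × 4.22 = 1721.76
Import duty = 5585.29 + 1721.76 = 7307.05
Buyer bears: freight 2001.78 + insurance 48.53 + brokerage 420.47 + delivery 1172.51 + duty 7307.05 = 10950.34
Landed cost = invoice 21516.31 + 10950.34 = 32466.65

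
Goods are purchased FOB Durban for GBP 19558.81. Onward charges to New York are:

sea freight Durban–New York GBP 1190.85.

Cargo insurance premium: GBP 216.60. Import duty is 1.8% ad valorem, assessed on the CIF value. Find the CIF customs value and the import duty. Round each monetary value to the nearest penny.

CIF value: GBP 20966.26; import duty: GBP 377.39

CIF = FOB price + freight + insurance
CIF = 19558.81 + 1190.85 + 216.60 = 20966.26
Import duty = 20966.26 × 1.8% = 377.39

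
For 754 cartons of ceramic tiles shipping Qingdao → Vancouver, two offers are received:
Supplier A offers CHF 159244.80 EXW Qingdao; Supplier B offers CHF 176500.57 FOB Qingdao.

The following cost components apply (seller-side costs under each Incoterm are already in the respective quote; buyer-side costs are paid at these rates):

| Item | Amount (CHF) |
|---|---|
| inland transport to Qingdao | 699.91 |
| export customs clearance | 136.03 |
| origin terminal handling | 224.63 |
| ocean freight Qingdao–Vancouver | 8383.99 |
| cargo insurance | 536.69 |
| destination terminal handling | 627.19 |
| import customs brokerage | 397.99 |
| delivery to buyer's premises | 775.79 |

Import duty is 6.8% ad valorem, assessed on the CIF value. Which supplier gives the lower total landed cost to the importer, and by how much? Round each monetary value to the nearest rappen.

Supplier A (EXW):
CIF value = EXW price + inland to port + export clearance + origin terminal + freight + insurance = 159244.80 + 699.91 + 136.03 + 224.63 + 8383.99 + 536.69 = 169226.05
Import duty = 169226.05 × 6.8% = 11507.37
Buyer bears (A): 699.91 + 136.03 + 224.63 + 8383.99 + 536.69 + 627.19 + 397.99 + 775.79 = 11782.22
Landed cost (A) = invoice 159244.80 + 11782.22 + duty 11507.37 = 182534.39
Supplier B (FOB):
CIF value = FOB price + freight + insurance = 176500.57 + 8383.99 + 536.69 = 185421.25
Import duty = 185421.25 × 6.8% = 12608.65
Buyer bears (B): 8383.99 + 536.69 + 627.19 + 397.99 + 775.79 = 10721.65
Landed cost (B) = invoice 176500.57 + 10721.65 + duty 12608.65 = 199830.87
Difference = |182534.39 − 199830.87| = 17296.48

Supplier A is cheaper by CHF 17296.48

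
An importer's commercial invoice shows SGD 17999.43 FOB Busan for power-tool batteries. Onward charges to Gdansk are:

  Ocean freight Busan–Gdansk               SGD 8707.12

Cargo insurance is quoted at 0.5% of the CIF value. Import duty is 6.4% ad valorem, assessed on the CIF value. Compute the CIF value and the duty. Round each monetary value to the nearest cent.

Let C be the CIF value. C = FOB price + freight + 0.5% × C
C − 0.5% × C = 17999.43 + 8707.12
0.995 × C = 26706.55
C = 26706.55 / 0.995 = 26840.75
Insurance premium = 0.5% × 26840.75 = 134.20
Import duty = 26840.75 × 6.4% = 1717.81

CIF value: SGD 26840.75; import duty: SGD 1717.81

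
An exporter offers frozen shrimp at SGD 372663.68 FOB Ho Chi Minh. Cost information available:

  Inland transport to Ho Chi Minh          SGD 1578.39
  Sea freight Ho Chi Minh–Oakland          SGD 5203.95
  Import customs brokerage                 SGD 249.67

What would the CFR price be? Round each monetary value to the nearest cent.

CFR price: SGD 377867.63

Not relevant to the conversion: inland to port — on the seller under both FOB and CFR; already in the FOB price and stays in the CFR price. brokerage — on the buyer under both terms; not part of either seller's price.
From FOB to CFR, the seller additionally bears: freight.
CFR price = 372663.68 + 5203.95 = 377867.63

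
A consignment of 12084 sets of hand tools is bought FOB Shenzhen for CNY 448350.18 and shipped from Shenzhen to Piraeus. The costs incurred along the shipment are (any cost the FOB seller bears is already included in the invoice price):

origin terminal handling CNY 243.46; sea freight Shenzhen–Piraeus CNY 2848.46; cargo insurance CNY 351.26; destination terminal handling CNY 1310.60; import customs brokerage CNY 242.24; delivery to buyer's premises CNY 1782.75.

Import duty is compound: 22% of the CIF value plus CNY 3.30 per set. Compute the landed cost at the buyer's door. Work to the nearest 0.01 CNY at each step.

FOB: the seller bears costs until goods are on board at the origin port; the buyer bears freight, insurance and all costs thereafter.
Already in the invoice (seller's account under FOB): origin terminal — exclude.
CIF value = FOB price + freight + insurance = 448350.18 + 2848.46 + 351.26 = 451549.90
Ad valorem component: 451549.90 × 22% = 99340.98
Specific component: 12084 × 3.30 = 39877.20
Import duty = 99340.98 + 39877.20 = 139218.18
Buyer bears: freight 2848.46 + insurance 351.26 + destination terminal 1310.60 + brokerage 242.24 + delivery 1782.75 + duty 139218.18 = 145753.49
Landed cost = invoice 448350.18 + 145753.49 = 594103.67

Total landed cost: CNY 594103.67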